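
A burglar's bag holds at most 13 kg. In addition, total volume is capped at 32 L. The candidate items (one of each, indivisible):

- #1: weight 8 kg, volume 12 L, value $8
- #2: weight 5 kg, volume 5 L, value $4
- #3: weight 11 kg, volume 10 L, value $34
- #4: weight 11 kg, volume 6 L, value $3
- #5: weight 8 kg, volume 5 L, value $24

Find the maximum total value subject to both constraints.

Feasible sets respecting both limits:
- #3: weight 11, volume 10, value 34
- #2+#5: weight 13, volume 10, value 28
- #5: weight 8, volume 5, value 24
- #1+#2: weight 13, volume 17, value 12
Best: $34.

$34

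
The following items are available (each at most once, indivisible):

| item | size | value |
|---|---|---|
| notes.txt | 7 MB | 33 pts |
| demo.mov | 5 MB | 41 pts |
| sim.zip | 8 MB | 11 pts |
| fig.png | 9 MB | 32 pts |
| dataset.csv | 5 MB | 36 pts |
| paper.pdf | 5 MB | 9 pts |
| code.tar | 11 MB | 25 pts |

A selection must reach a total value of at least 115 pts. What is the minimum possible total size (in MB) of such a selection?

22

Subsets with value ≥ 115, sorted by total size:
- notes.txt+demo.mov+dataset.csv+paper.pdf: size 22, value 119
- demo.mov+fig.png+dataset.csv+paper.pdf: size 24, value 118
- notes.txt+demo.mov+sim.zip+dataset.csv: size 25, value 121
- notes.txt+demo.mov+fig.png+dataset.csv: size 26, value 142
Minimum size: 22 MB.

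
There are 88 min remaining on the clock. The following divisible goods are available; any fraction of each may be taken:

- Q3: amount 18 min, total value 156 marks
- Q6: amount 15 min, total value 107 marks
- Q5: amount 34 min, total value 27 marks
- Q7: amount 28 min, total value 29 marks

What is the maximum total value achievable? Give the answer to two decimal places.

313.44

Take in order of value per unit:
- Q3 (156/18 per unit): all 18 → value 156, running total 156.00
- Q6 (107/15 per unit): all 15 → value 107, running total 263.00
- Q7 (29/28 per unit): all 28 → value 29, running total 292.00
- Q5 (27/34 per unit): 27 of 34 → value 27×27/34 = 21.4412, running total 313.44
Total 313.44.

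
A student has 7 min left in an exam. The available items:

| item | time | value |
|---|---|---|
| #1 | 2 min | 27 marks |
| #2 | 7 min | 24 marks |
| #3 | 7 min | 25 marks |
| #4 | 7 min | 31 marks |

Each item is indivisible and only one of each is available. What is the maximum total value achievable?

31 marks

Check high-value combinations within 7 min:
- #4: time 7, value 31
- #1: time 2, value 27
- #3: time 7, value 25
- #2: time 7, value 24
Best: 31 marks.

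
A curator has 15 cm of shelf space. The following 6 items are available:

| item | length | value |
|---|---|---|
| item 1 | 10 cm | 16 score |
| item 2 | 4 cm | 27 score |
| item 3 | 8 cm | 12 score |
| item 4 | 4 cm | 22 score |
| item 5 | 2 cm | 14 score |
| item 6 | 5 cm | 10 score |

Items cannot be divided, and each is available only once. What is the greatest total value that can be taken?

73 score

This is a 0/1 knapsack; check combinations near the capacity.
- item 2+item 4+item 5+item 6: length 4+4+2+5=15, value 27+22+14+10=73
- item 2+item 4+item 5: length 4+4+2=10, value 27+22+14=63
- item 2+item 4+item 6: length 4+4+5=13, value 27+22+10=59
- item 2+item 3+item 5: length 4+8+2=14, value 27+12+14=53
Best: 73 score.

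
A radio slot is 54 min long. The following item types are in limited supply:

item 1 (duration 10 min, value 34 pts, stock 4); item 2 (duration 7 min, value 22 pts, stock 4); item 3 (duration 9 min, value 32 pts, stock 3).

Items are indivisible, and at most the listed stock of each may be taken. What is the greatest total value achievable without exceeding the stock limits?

Best selections within duration 54 and stock limits:
- 2×item 1 + 1×item 2 + 3×item 3: duration 54, value 186
- 4×item 1 + 2×item 2: duration 54, value 180
- 3×item 1 + 2×item 2 + 1×item 3: duration 53, value 178
Best: 186 pts.

186 pts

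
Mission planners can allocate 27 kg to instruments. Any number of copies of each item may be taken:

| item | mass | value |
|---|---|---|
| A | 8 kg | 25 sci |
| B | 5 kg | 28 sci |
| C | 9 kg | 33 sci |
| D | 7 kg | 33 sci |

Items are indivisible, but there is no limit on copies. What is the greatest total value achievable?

Best value-per-unit is B at 28/5; filling with it alone gives 5×28 = 140.
Optimal mix: 4×B + 1×D → mass 27, value 145.

145 sci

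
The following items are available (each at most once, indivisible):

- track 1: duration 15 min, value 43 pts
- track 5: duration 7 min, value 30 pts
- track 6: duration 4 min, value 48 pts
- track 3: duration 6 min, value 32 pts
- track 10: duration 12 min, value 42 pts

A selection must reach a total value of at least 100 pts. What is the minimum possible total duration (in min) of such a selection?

Subsets with value ≥ 100, sorted by total duration:
- track 5+track 6+track 3: duration 17, value 110
- track 6+track 3+track 10: duration 22, value 122
- track 5+track 6+track 10: duration 23, value 120
- track 1+track 6+track 3: duration 25, value 123
Minimum duration: 17 min.

17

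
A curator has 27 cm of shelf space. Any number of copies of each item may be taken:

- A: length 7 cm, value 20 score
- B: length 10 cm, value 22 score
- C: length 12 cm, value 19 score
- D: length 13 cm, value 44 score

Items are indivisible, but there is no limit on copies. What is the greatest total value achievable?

88 score

Best value-per-unit is D at 44/13, and filling with it alone uses length 2×13=26. No mix of the others beats 2×44 = 88.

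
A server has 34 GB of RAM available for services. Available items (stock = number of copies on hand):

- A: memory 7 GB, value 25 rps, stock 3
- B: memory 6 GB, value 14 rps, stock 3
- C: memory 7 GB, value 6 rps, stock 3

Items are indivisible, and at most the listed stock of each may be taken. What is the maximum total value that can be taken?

Best selections within memory 34 and stock limits:
- 3×A + 2×B: memory 33, value 103
- 3×A + 1×B + 1×C: memory 34, value 95
- 2×A + 3×B: memory 32, value 92
- 3×A + 1×B: memory 27, value 89
Best: 103 rps.

103 rps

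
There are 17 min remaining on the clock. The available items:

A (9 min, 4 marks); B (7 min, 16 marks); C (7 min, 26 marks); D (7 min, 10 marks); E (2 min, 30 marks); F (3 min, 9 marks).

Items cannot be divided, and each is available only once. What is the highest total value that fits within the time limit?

72 marks

Check high-value combinations within 17 min:
- B+C+E: time 7+7+2=16, value 16+26+30=72
- C+D+E: time 7+7+2=16, value 26+10+30=66
- C+E+F: time 7+2+3=12, value 26+30+9=65
Best: 72 marks.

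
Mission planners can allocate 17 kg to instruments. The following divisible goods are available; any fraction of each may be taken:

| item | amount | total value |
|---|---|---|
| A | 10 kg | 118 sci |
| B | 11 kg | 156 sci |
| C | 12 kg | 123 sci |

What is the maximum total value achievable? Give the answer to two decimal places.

Take in order of value per unit:
- B (156/11 per unit): all 11 → value 156, running total 156.00
- A (118/10 per unit): 6 of 10 → value 6×118/10 = 70.8000, running total 226.80
Total 226.80.

226.80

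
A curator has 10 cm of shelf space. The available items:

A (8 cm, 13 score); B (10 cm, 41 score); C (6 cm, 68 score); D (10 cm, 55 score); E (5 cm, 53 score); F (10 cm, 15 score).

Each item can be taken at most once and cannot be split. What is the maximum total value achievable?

Check high-value combinations within 10 cm:
- C: length 6, value 68
- D: length 10, value 55
- E: length 5, value 53
- B: length 10, value 41
Best: 68 score.

68 score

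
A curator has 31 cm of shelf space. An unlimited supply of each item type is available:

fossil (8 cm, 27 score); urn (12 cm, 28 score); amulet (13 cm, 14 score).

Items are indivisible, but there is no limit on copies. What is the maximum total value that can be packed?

82 score

Best value-per-unit is fossil at 27/8; filling with it alone gives 3×27 = 81.
Optimal mix: 2×fossil + 1×urn → length 28, value 82.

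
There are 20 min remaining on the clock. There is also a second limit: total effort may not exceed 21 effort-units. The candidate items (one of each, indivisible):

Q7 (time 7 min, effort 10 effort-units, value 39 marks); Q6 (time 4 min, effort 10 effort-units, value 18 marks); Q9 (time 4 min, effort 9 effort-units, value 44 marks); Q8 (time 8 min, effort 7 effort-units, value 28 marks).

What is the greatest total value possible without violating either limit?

83 marks

Feasible sets respecting both limits:
- Q7+Q9: time 11, effort 19, value 83
- Q9+Q8: time 12, effort 16, value 72
- Q7+Q8: time 15, effort 17, value 67
- Q6+Q9: time 8, effort 19, value 62
Best: 83 marks.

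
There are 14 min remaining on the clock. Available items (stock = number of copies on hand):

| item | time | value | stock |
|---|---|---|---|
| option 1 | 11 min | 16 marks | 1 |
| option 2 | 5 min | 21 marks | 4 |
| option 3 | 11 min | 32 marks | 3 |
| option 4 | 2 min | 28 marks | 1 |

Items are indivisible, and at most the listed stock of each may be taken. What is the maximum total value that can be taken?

Best selections within time 14 and stock limits:
- 2×option 2 + 1×option 4: time 12, value 70
- 1×option 3 + 1×option 4: time 13, value 60
- 1×option 2 + 1×option 4: time 7, value 49
Best: 70 marks.

70 marks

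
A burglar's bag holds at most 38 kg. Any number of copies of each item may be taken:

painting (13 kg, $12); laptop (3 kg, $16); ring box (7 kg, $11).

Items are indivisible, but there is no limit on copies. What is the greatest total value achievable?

$192

Best value-per-unit is laptop at 16/3, and filling with it alone uses weight 12×3=36. No mix of the others beats 12×16 = 192.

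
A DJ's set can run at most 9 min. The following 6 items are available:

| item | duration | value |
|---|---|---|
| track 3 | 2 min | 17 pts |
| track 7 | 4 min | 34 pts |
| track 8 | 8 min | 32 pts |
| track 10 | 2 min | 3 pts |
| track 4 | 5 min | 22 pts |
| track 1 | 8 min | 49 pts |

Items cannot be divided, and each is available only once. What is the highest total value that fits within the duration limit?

Check high-value combinations within 9 min:
- track 7+track 4: duration 4+5=9, value 34+22=56
- track 3+track 7+track 10: duration 2+4+2=8, value 17+34+3=54
- track 3+track 7: duration 2+4=6, value 17+34=51
- track 1: duration 8, value 49
Best: 56 pts.

56 pts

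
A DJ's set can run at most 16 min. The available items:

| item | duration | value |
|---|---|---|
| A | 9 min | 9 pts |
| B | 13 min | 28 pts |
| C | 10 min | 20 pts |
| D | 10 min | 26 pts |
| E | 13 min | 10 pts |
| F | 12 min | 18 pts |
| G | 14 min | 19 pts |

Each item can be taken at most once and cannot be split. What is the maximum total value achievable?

28 pts

Check high-value combinations within 16 min:
- B: duration 13, value 28
- D: duration 10, value 26
- C: duration 10, value 20
Best: 28 pts.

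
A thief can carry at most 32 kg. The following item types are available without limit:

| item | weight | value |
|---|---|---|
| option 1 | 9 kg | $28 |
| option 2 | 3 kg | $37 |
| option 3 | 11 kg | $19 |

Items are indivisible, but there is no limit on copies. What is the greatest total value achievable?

$370

Best value-per-unit is option 2 at 37/3, and filling with it alone uses weight 10×3=30. No mix of the others beats 10×37 = 370.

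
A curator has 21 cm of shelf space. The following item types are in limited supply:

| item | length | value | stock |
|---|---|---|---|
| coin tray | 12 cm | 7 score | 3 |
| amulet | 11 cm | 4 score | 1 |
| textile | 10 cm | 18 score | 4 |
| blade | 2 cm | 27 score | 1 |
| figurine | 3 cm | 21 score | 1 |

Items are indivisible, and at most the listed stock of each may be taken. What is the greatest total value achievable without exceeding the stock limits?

66 score

Best selections within length 21 and stock limits:
- 1×textile + 1×blade + 1×figurine: length 15, value 66
- 1×coin tray + 1×blade + 1×figurine: length 17, value 55
Best: 66 score.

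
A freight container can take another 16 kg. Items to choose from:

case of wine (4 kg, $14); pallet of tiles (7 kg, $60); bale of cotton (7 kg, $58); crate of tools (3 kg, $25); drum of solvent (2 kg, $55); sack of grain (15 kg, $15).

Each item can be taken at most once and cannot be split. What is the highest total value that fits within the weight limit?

Check high-value combinations within 16 kg:
- pallet of tiles+bale of cotton+drum of solvent: weight 7+7+2=16, value 60+58+55=173
- case of wine+pallet of tiles+crate of tools+drum of solvent: weight 4+7+3+2=16, value 14+60+25+55=154
- case of wine+bale of cotton+crate of tools+drum of solvent: weight 4+7+3+2=16, value 14+58+25+55=152
- pallet of tiles+crate of tools+drum of solvent: weight 7+3+2=12, value 60+25+55=140
- bale of cotton+crate of tools+drum of solvent: weight 7+3+2=12, value 58+25+55=138
Best: $173.

$173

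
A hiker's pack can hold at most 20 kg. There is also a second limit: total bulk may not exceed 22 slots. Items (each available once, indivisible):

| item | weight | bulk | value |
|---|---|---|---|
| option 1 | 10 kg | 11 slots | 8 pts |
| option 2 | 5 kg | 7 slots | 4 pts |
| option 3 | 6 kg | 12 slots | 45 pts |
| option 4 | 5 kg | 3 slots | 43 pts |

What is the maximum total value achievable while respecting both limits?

Feasible sets respecting both limits:
- option 2+option 3+option 4: weight 16, bulk 22, value 92
- option 3+option 4: weight 11, bulk 15, value 88
- option 1+option 2+option 4: weight 20, bulk 21, value 55
Best: 92 pts.

92 pts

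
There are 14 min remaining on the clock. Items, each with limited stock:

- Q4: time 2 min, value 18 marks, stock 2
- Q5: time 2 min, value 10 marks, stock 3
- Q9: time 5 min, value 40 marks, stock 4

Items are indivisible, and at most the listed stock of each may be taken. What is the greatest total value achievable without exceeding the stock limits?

Top feasible selections:
- 2×Q4 + 2×Q9: time 14, value 116
- 1×Q4 + 1×Q5 + 2×Q9: time 14, value 108
- 2×Q5 + 2×Q9: time 14, value 100
- 1×Q4 + 2×Q9: time 12, value 98
Best: 116 marks.

116 marks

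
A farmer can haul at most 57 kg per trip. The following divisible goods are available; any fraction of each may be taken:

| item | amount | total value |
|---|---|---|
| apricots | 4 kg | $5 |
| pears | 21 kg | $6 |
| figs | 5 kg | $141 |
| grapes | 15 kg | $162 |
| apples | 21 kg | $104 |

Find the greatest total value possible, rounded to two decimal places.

415.43

Take in order of value per unit:
- figs (141/5 per unit): all 5 → value 141, running total 141.00
- grapes (162/15 per unit): all 15 → value 162, running total 303.00
- apples (104/21 per unit): all 21 → value 104, running total 407.00
- apricots (5/4 per unit): all 4 → value 5, running total 412.00
- pears (6/21 per unit): 12 of 21 → value 12×6/21 = 3.4286, running total 415.43
Total 415.43.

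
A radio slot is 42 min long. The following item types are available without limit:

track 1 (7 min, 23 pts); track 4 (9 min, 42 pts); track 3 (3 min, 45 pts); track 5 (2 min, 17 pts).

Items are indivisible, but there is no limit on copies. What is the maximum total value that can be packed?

Best value-per-unit is track 3 at 45/3, and filling with it alone uses duration 14×3=42. No mix of the others beats 14×45 = 630.

630 pts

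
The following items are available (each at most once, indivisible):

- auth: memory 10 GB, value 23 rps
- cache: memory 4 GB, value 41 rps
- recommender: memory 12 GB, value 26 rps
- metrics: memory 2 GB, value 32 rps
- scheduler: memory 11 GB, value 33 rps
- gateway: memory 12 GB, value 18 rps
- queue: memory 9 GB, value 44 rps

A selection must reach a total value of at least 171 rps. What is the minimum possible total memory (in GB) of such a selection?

36

Subsets with value ≥ 171, sorted by total memory:
- auth+cache+metrics+scheduler+queue: memory 36, value 173
- cache+recommender+metrics+scheduler+queue: memory 38, value 176
- auth+cache+recommender+metrics+scheduler+queue: memory 48, value 199
Minimum memory: 36 GB.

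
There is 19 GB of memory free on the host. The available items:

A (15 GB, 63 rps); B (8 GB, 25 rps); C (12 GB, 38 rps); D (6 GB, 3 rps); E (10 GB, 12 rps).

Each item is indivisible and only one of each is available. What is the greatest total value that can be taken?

Check high-value combinations within 19 GB:
- A: memory 15, value 63
- C+D: memory 12+6=18, value 38+3=41
- C: memory 12, value 38
Best: 63 rps.

63 rps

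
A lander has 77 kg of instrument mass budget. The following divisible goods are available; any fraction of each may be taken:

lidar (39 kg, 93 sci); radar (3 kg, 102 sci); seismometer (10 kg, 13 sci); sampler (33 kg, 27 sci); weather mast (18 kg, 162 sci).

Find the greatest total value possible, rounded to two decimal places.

Take in order of value per unit:
- radar (102/3 per unit): all 3 → value 102, running total 102.00
- weather mast (162/18 per unit): all 18 → value 162, running total 264.00
- lidar (93/39 per unit): all 39 → value 93, running total 357.00
- seismometer (13/10 per unit): all 10 → value 13, running total 370.00
- sampler (27/33 per unit): 7 of 33 → value 7×27/33 = 5.7273, running total 375.73
Total 375.73.

375.73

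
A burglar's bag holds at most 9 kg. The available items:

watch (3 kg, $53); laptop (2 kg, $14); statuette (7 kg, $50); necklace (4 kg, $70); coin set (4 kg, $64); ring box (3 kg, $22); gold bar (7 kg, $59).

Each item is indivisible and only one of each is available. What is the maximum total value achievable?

This is a 0/1 knapsack; check combinations near the capacity.
- watch+laptop+necklace: weight 3+2+4=9, value 53+14+70=137
- necklace+coin set: weight 4+4=8, value 70+64=134
- watch+laptop+coin set: weight 3+2+4=9, value 53+14+64=131
- watch+necklace: weight 3+4=7, value 53+70=123
Best: $137.

$137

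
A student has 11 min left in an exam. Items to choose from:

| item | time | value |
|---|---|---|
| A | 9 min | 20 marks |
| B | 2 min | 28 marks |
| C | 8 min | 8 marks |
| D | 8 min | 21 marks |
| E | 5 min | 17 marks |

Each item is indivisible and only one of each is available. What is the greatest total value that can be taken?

Check high-value combinations within 11 min:
- B+D: time 2+8=10, value 28+21=49
- A+B: time 9+2=11, value 20+28=48
- B+E: time 2+5=7, value 28+17=45
- B+C: time 2+8=10, value 28+8=36
- B: time 2, value 28
Best: 49 marks.

49 marks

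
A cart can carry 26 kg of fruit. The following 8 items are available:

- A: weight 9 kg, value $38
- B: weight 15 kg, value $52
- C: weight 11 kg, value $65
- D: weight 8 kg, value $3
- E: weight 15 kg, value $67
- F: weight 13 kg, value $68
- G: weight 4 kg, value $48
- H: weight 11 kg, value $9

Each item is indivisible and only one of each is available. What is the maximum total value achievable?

$154

Check high-value combinations within 26 kg:
- A+F+G: weight 9+13+4=26, value 38+68+48=154
- A+C+G: weight 9+11+4=24, value 38+65+48=151
- C+F: weight 11+13=24, value 65+68=133
- C+E: weight 11+15=26, value 65+67=132
Best: $154.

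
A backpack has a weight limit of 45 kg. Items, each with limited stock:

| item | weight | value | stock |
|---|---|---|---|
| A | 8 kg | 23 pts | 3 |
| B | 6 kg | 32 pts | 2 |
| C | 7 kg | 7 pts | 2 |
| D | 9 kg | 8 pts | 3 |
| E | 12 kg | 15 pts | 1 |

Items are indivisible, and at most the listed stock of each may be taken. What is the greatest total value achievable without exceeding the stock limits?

Top feasible selections:
- 3×A + 2×B + 1×D: weight 45, value 141
- 3×A + 2×B + 1×C: weight 43, value 140
- 3×A + 2×B: weight 36, value 133
Best: 141 pts.

141 pts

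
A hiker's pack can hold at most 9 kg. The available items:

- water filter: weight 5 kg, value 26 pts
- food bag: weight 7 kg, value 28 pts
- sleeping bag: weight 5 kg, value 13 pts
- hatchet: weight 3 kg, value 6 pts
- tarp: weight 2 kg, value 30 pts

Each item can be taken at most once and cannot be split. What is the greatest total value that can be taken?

Check high-value combinations within 9 kg:
- food bag+tarp: weight 7+2=9, value 28+30=58
- water filter+tarp: weight 5+2=7, value 26+30=56
- sleeping bag+tarp: weight 5+2=7, value 13+30=43
- hatchet+tarp: weight 3+2=5, value 6+30=36
Best: 58 pts.

58 pts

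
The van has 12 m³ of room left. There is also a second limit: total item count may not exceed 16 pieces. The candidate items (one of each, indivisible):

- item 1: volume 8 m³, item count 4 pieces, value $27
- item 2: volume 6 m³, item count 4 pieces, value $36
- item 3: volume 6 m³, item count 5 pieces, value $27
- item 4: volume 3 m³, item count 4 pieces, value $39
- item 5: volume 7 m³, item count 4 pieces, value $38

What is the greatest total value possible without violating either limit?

Feasible sets respecting both limits:
- item 4+item 5: volume 10, item count 8, value 77
- item 2+item 4: volume 9, item count 8, value 75
- item 1+item 4: volume 11, item count 8, value 66
- item 3+item 4: volume 9, item count 9, value 66
Best: $77.

$77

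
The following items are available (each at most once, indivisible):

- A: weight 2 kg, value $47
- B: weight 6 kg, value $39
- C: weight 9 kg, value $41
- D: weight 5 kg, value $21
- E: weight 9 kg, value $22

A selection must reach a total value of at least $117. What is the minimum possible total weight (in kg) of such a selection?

17

Subsets with value ≥ 117, sorted by total weight:
- A+B+C: weight 17, value 127
- A+B+C+D: weight 22, value 148
Minimum weight: 17 kg.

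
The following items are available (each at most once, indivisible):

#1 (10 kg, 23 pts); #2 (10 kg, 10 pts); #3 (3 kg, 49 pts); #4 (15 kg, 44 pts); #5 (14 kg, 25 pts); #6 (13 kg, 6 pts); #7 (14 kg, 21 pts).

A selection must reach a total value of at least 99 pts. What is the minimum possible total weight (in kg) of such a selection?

Subsets with value ≥ 99, sorted by total weight:
- #1+#3+#4: weight 28, value 116
- #2+#3+#4: weight 28, value 103
- #3+#4+#6: weight 31, value 99
- #3+#4+#5: weight 32, value 118
Minimum weight: 28 kg.

28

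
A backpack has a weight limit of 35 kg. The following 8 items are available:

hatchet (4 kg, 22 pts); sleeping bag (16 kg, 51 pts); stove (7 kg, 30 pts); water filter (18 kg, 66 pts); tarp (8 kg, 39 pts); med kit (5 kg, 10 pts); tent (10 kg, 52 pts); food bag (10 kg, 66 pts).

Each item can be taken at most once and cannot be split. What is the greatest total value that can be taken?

Check high-value combinations within 35 kg:
- stove+tarp+tent+food bag: weight 7+8+10+10=35, value 30+39+52+66=187
- hatchet+tarp+tent+food bag: weight 4+8+10+10=32, value 22+39+52+66=179
- hatchet+stove+tent+food bag: weight 4+7+10+10=31, value 22+30+52+66=170
- tarp+med kit+tent+food bag: weight 8+5+10+10=33, value 39+10+52+66=167
Best: 187 pts.

187 pts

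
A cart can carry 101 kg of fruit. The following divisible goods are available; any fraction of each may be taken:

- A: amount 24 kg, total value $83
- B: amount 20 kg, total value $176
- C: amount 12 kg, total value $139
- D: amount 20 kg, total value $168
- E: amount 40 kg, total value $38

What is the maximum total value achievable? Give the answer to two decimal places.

Take in order of value per unit:
- C (139/12 per unit): all 12 → value 139, running total 139.00
- B (176/20 per unit): all 20 → value 176, running total 315.00
- D (168/20 per unit): all 20 → value 168, running total 483.00
- A (83/24 per unit): all 24 → value 83, running total 566.00
- E (38/40 per unit): 25 of 40 → value 25×38/40 = 23.7500, running total 589.75
Total 589.75.

589.75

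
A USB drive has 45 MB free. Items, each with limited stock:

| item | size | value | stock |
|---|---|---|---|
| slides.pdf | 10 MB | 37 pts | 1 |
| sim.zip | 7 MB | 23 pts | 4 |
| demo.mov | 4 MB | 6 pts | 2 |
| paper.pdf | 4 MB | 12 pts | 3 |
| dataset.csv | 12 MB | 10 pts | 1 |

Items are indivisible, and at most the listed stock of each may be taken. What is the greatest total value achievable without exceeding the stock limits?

142 pts

Top feasible selections:
- 1×slides.pdf + 3×sim.zip + 3×paper.pdf: size 43, value 142
- 1×slides.pdf + 4×sim.zip + 1×paper.pdf: size 42, value 141
- 1×slides.pdf + 3×sim.zip + 1×demo.mov + 2×paper.pdf: size 43, value 136
Best: 142 pts.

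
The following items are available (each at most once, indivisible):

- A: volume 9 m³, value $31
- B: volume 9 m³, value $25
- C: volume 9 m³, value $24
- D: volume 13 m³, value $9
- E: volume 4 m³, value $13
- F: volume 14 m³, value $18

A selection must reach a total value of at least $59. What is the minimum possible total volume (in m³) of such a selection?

Subsets with value ≥ 59, sorted by total volume:
- A+B+E: volume 22, value 69
- A+C+E: volume 22, value 68
Minimum volume: 22 m³.

22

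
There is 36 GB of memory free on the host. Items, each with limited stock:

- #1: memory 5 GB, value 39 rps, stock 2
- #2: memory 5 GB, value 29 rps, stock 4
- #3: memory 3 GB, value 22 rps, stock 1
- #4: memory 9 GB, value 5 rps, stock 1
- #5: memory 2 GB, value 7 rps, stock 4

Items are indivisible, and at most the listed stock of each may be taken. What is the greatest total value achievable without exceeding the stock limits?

Top feasible selections:
- 2×#1 + 4×#2 + 1×#3 + 1×#5: memory 35, value 223
- 2×#1 + 4×#2 + 1×#3: memory 33, value 216
- 2×#1 + 3×#2 + 1×#3 + 4×#5: memory 36, value 215
Best: 223 rps.

223 rps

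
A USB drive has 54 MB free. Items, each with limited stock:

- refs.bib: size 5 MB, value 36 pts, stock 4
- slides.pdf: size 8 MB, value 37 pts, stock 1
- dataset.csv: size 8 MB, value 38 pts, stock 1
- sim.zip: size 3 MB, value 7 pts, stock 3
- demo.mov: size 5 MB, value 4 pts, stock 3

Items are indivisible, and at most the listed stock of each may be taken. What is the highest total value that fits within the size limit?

Top feasible selections:
- 4×refs.bib + 1×slides.pdf + 1×dataset.csv + 3×sim.zip + 1×demo.mov: size 50, value 244
- 4×refs.bib + 1×slides.pdf + 1×dataset.csv + 2×sim.zip + 2×demo.mov: size 52, value 241
- 4×refs.bib + 1×slides.pdf + 1×dataset.csv + 3×sim.zip: size 45, value 240
- 4×refs.bib + 1×slides.pdf + 1×dataset.csv + 1×sim.zip + 3×demo.mov: size 54, value 238
Best: 244 pts.

244 pts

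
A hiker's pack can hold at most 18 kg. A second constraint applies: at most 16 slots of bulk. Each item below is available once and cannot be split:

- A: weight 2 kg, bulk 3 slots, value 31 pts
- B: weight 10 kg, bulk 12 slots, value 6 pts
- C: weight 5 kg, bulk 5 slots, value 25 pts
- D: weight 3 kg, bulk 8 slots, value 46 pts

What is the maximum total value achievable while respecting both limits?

102 pts

Feasible sets respecting both limits:
- A+C+D: weight 10, bulk 16, value 102
- A+D: weight 5, bulk 11, value 77
- C+D: weight 8, bulk 13, value 71
- A+C: weight 7, bulk 8, value 56
Best: 102 pts.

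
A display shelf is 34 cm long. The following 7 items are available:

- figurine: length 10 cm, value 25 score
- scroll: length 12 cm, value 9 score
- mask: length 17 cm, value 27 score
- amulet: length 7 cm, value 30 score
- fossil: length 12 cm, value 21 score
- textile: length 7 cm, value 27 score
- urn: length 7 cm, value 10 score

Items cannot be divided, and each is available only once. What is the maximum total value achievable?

Check high-value combinations within 34 cm:
- figurine+amulet+textile+urn: length 10+7+7+7=31, value 25+30+27+10=92
- amulet+fossil+textile+urn: length 7+12+7+7=33, value 30+21+27+10=88
- mask+amulet+textile: length 17+7+7=31, value 27+30+27=84
Best: 92 score.

92 score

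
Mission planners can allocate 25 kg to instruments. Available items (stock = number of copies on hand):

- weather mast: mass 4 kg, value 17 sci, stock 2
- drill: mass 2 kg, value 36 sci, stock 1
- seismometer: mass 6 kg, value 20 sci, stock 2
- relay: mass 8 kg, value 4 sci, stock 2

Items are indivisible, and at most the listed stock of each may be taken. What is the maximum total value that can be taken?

110 sci

Top feasible selections:
- 2×weather mast + 1×drill + 2×seismometer: mass 22, value 110
- 2×weather mast + 1×drill + 1×seismometer + 1×relay: mass 24, value 94
- 1×weather mast + 1×drill + 2×seismometer: mass 18, value 93
Best: 110 sci.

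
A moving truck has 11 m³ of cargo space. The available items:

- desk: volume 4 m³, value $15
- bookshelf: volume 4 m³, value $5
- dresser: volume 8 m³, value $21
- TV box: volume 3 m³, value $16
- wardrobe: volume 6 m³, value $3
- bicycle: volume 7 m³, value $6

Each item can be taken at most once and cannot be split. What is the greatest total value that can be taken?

$37

Check high-value combinations within 11 m³:
- dresser+TV box: volume 8+3=11, value 21+16=37
- desk+bookshelf+TV box: volume 4+4+3=11, value 15+5+16=36
- desk+TV box: volume 4+3=7, value 15+16=31
- TV box+bicycle: volume 3+7=10, value 16+6=22
Best: $37.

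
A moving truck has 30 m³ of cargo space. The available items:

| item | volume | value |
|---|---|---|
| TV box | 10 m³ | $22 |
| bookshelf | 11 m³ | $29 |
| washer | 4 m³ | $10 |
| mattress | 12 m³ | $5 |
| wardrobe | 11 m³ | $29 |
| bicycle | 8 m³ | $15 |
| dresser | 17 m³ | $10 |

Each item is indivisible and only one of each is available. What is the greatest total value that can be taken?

$73

Check high-value combinations within 30 m³:
- bookshelf+wardrobe+bicycle: volume 11+11+8=30, value 29+29+15=73
- bookshelf+washer+wardrobe: volume 11+4+11=26, value 29+10+29=68
- TV box+bookshelf+bicycle: volume 10+11+8=29, value 22+29+15=66
Best: $73.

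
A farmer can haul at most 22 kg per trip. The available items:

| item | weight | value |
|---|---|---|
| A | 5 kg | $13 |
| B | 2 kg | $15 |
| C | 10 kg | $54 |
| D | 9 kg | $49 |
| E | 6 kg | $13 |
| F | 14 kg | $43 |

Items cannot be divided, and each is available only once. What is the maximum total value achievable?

Check high-value combinations within 22 kg:
- B+C+D: weight 2+10+9=21, value 15+54+49=118
- C+D: weight 10+9=19, value 54+49=103
- A+B+D+E: weight 5+2+9+6=22, value 13+15+49+13=90
- A+B+C: weight 5+2+10=17, value 13+15+54=82
- B+C+E: weight 2+10+6=18, value 15+54+13=82
Best: $118.

$118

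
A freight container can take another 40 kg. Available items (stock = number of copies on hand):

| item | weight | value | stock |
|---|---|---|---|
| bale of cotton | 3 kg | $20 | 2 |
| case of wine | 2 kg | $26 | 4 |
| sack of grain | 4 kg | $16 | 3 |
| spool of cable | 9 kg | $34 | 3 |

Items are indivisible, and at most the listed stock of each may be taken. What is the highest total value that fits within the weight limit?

$244

Top feasible selections:
- 2×bale of cotton + 4×case of wine + 2×sack of grain + 2×spool of cable: weight 40, value 244
- 2×bale of cotton + 4×case of wine + 1×sack of grain + 2×spool of cable: weight 36, value 228
Best: $244.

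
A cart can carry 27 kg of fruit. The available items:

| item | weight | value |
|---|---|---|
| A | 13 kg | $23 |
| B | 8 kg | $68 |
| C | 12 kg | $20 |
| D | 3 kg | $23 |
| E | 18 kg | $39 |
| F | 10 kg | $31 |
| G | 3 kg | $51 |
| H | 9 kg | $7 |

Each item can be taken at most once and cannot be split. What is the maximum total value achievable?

Check high-value combinations within 27 kg:
- B+D+F+G: weight 8+3+10+3=24, value 68+23+31+51=173
- A+B+D+G: weight 13+8+3+3=27, value 23+68+23+51=165
- B+C+D+G: weight 8+12+3+3=26, value 68+20+23+51=162
Best: $173.

$173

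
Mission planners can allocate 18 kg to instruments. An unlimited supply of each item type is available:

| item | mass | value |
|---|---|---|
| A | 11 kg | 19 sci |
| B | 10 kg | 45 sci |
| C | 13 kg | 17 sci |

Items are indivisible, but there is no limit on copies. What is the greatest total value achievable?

45 sci

Best value-per-unit is B at 45/10, and filling with it alone uses mass 1×10=10. No mix of the others beats 1×45 = 45.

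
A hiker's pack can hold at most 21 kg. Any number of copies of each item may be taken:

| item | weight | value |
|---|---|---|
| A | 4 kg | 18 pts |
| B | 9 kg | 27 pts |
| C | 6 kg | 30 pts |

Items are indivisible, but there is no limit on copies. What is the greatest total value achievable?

96 pts

Best value-per-unit is C at 30/6; filling with it alone gives 3×30 = 90.
Optimal mix: 2×A + 2×C → weight 20, value 96.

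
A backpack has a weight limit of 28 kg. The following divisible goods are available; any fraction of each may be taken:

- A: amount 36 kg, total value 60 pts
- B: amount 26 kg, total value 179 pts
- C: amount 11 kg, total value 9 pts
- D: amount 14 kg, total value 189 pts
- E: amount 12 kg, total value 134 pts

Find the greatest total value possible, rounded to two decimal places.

Take in order of value per unit:
- D (189/14 per unit): all 14 → value 189, running total 189.00
- E (134/12 per unit): all 12 → value 134, running total 323.00
- B (179/26 per unit): 2 of 26 → value 2×179/26 = 13.7692, running total 336.77
Total 336.77.

336.77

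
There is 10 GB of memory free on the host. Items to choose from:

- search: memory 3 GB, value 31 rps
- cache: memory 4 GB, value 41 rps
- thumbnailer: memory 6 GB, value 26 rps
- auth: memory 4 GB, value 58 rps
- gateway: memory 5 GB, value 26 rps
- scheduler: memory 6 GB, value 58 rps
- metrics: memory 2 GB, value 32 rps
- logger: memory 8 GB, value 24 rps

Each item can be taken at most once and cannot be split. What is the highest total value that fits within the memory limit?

131 rps

Check high-value combinations within 10 GB:
- cache+auth+metrics: memory 4+4+2=10, value 41+58+32=131
- search+auth+metrics: memory 3+4+2=9, value 31+58+32=121
- auth+scheduler: memory 4+6=10, value 58+58=116
- search+cache+metrics: memory 3+4+2=9, value 31+41+32=104
- cache+auth: memory 4+4=8, value 41+58=99
Best: 131 rps.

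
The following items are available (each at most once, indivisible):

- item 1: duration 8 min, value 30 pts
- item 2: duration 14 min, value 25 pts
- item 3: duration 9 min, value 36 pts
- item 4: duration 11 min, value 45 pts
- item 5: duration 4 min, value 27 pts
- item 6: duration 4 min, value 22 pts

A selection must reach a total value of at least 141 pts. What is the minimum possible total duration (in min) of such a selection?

36

Subsets with value ≥ 141, sorted by total duration:
- item 1+item 3+item 4+item 5+item 6: duration 36, value 160
- item 1+item 2+item 4+item 5+item 6: duration 41, value 149
Minimum duration: 36 min.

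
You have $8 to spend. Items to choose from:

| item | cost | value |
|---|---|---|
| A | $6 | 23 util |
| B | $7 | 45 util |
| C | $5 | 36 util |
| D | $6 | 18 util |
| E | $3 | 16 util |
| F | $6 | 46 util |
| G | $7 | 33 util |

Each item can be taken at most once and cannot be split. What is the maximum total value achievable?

Check high-value combinations within $8:
- C+E: cost 5+3=8, value 36+16=52
- F: cost 6, value 46
- B: cost 7, value 45
Best: 52 util.

52 util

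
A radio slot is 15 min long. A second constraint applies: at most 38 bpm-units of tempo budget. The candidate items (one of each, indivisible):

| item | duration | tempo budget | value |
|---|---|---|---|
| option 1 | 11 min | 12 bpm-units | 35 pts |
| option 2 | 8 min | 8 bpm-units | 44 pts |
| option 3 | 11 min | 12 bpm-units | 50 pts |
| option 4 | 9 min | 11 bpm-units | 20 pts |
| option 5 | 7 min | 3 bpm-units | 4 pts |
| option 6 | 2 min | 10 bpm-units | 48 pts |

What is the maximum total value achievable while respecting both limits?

Feasible sets respecting both limits:
- option 3+option 6: duration 13, tempo budget 22, value 98
- option 2+option 6: duration 10, tempo budget 18, value 92
- option 1+option 6: duration 13, tempo budget 22, value 83
Best: 98 pts.

98 pts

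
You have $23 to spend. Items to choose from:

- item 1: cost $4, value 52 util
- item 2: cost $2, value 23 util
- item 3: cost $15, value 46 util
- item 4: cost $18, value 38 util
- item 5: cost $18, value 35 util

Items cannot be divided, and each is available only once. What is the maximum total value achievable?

Check high-value combinations within $23:
- item 1+item 2+item 3: cost 4+2+15=21, value 52+23+46=121
- item 1+item 3: cost 4+15=19, value 52+46=98
- item 1+item 4: cost 4+18=22, value 52+38=90
- item 1+item 5: cost 4+18=22, value 52+35=87
Best: 121 util.

121 util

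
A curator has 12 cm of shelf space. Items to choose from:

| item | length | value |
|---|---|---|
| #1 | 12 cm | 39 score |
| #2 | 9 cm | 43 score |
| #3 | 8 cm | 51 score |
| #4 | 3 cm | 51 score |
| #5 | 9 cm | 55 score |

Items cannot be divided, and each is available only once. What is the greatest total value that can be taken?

Check high-value combinations within 12 cm:
- #4+#5: length 3+9=12, value 51+55=106
- #3+#4: length 8+3=11, value 51+51=102
- #2+#4: length 9+3=12, value 43+51=94
- #5: length 9, value 55
- #4: length 3, value 51
Best: 106 score.

106 score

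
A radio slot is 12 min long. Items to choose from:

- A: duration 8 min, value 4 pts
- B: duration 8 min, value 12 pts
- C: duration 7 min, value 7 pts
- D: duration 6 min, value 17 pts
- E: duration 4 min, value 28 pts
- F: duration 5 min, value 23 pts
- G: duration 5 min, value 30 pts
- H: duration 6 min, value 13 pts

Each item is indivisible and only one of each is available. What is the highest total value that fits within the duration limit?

Check high-value combinations within 12 min:
- E+G: duration 4+5=9, value 28+30=58
- F+G: duration 5+5=10, value 23+30=53
- E+F: duration 4+5=9, value 28+23=51
- D+G: duration 6+5=11, value 17+30=47
Best: 58 pts.

58 pts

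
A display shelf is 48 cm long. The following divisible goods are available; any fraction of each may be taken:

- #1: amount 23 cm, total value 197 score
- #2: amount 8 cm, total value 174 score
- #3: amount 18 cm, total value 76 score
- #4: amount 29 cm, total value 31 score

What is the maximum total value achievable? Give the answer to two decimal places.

442.78

Take in order of value per unit:
- #2 (174/8 per unit): all 8 → value 174, running total 174.00
- #1 (197/23 per unit): all 23 → value 197, running total 371.00
- #3 (76/18 per unit): 17 of 18 → value 17×76/18 = 71.7778, running total 442.78
Total 442.78.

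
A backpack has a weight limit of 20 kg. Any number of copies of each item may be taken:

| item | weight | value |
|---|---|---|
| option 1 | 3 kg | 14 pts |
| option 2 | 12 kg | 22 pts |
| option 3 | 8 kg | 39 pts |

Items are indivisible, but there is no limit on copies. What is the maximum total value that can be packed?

Best value-per-unit is option 3 at 39/8; filling with it alone gives 2×39 = 78.
Optimal mix: 4×option 1 + 1×option 3 → weight 20, value 95.

95 pts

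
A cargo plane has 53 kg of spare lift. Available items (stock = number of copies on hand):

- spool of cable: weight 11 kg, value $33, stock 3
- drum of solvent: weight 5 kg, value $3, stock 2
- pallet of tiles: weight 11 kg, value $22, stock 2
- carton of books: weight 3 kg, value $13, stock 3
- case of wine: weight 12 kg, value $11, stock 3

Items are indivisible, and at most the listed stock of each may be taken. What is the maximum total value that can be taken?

$160

Top feasible selections:
- 3×spool of cable + 1×pallet of tiles + 3×carton of books: weight 53, value 160
- 2×spool of cable + 2×pallet of tiles + 3×carton of books: weight 53, value 149
- 3×spool of cable + 1×pallet of tiles + 2×carton of books: weight 50, value 147
Best: $160.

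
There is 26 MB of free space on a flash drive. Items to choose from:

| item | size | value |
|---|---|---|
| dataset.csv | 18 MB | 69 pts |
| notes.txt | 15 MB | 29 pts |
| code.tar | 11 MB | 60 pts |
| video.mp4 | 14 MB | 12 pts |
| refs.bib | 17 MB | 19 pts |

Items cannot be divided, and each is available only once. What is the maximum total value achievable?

This is a 0/1 knapsack; check combinations near the capacity.
- notes.txt+code.tar: size 15+11=26, value 29+60=89
- code.tar+video.mp4: size 11+14=25, value 60+12=72
- dataset.csv: size 18, value 69
- code.tar: size 11, value 60
Best: 89 pts.

89 pts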